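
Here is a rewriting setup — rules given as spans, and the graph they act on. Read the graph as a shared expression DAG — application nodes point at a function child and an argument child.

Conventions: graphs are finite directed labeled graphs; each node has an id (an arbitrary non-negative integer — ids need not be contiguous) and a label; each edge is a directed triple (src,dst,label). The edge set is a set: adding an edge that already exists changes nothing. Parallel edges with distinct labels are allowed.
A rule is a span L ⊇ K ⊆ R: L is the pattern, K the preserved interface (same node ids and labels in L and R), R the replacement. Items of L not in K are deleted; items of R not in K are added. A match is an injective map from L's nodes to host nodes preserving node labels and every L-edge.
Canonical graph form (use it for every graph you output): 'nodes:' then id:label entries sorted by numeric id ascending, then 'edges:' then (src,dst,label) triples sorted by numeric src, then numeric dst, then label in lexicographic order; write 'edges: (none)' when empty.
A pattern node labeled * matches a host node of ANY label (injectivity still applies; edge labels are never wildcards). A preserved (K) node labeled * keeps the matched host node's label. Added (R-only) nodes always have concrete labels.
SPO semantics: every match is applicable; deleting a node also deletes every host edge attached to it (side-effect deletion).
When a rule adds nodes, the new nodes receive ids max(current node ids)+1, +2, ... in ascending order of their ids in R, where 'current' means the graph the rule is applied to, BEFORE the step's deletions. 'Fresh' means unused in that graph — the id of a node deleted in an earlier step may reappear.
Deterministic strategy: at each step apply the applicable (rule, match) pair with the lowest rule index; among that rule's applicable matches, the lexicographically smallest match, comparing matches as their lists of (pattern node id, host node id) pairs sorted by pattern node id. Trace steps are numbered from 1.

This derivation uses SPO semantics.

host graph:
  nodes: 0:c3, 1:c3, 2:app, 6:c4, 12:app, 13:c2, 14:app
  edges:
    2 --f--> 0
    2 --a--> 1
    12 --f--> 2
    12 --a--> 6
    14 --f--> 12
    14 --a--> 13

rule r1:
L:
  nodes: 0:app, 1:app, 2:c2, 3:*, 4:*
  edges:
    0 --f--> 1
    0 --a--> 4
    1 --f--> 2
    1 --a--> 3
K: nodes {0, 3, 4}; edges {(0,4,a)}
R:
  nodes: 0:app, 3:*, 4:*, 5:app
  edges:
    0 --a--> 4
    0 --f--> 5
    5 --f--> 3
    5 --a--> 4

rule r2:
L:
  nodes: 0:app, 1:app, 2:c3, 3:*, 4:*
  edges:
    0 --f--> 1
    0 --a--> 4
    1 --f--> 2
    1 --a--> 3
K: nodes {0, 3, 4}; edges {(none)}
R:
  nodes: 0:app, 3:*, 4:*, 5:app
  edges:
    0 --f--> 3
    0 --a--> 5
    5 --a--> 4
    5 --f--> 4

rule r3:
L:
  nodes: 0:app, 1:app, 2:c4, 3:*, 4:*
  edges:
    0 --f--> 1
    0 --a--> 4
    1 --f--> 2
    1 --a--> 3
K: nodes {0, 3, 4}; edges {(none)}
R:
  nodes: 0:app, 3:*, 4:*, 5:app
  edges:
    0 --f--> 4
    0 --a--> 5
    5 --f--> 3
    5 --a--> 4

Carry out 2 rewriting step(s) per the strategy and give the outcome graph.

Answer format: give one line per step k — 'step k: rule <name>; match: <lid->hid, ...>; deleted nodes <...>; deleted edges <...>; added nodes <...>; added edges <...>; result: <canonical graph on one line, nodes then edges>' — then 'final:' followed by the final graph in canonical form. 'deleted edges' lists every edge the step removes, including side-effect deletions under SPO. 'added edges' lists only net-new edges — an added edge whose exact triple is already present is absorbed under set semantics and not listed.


step 1: rule r2; match: 0->12, 1->2, 2->0, 3->1, 4->6; deleted nodes 0, 2; deleted edges (2,0,f); (2,1,a); (12,2,f); (12,6,a); added nodes 15; added edges (12,1,f); (12,15,a); (15,6,a); (15,6,f); result: nodes: 1:c3, 6:c4, 12:app, 13:c2, 14:app, 15:app edges: (12,1,f); (12,15,a); (14,12,f); (14,13,a); (15,6,a); (15,6,f)
step 2: rule r2; match: 0->14, 1->12, 2->1, 3->15, 4->13; deleted nodes 1, 12; deleted edges (12,1,f); (12,15,a); (14,12,f); (14,13,a); added nodes 16; added edges (14,15,f); (14,16,a); (16,13,a); (16,13,f); result: nodes: 6:c4, 13:c2, 14:app, 15:app, 16:app edges: (14,15,f); (14,16,a); (15,6,a); (15,6,f); (16,13,a); (16,13,f)
final:
nodes: 6:c4, 13:c2, 14:app, 15:app, 16:app
edges: (14,15,f); (14,16,a); (15,6,a); (15,6,f); (16,13,a); (16,13,f)


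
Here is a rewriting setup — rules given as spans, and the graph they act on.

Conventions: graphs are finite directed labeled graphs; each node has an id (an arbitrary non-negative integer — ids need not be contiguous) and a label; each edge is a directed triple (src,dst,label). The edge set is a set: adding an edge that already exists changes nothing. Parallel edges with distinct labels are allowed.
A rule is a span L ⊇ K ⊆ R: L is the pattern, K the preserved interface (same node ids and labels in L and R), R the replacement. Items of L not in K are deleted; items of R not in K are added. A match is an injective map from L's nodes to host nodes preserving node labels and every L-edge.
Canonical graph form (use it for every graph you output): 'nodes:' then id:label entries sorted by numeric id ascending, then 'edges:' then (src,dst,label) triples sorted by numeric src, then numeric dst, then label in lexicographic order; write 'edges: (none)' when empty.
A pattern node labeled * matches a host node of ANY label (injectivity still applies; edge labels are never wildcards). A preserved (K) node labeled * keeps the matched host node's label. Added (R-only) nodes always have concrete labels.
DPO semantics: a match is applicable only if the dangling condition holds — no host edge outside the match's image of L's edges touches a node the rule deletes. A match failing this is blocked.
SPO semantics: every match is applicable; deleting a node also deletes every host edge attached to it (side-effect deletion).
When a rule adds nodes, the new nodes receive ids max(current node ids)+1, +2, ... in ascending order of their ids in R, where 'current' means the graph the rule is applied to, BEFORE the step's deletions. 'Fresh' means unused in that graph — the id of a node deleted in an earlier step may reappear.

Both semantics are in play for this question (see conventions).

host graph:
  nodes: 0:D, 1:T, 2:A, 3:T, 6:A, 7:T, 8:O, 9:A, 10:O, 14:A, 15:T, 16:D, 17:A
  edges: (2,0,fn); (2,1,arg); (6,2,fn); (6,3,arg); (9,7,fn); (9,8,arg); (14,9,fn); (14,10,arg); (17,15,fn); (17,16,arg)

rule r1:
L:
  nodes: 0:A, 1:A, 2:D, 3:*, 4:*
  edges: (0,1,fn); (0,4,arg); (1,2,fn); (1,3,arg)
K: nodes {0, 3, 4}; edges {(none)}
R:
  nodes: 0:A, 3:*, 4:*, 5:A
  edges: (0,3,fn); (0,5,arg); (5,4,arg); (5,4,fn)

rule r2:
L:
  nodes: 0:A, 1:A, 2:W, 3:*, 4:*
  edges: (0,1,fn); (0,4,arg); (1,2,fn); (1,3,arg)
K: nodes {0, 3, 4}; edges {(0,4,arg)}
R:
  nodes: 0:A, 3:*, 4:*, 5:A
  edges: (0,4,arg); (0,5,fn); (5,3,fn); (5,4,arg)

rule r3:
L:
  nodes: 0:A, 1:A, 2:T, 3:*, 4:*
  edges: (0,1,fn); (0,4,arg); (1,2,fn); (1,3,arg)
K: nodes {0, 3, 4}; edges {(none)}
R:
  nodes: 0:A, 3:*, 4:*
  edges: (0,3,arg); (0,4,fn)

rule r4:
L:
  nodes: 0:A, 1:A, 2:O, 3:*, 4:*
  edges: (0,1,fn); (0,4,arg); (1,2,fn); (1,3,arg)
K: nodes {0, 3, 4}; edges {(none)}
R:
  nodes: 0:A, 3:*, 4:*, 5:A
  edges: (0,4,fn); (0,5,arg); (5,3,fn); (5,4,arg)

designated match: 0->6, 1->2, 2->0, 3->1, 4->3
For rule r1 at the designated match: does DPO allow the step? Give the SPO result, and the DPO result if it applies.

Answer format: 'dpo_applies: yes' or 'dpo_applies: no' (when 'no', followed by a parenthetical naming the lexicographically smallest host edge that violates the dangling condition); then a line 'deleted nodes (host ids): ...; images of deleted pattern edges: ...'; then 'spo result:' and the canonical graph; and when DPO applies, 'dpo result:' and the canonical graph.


dpo_applies: yes
deleted nodes (host ids): 0, 2; images of deleted pattern edges: (2,0,fn); (2,1,arg); (6,2,fn); (6,3,arg)
spo result:
nodes: 1:T, 3:T, 6:A, 7:T, 8:O, 9:A, 10:O, 14:A, 15:T, 16:D, 17:A, 18:A
edges: (6,1,fn); (6,18,arg); (9,7,fn); (9,8,arg); (14,9,fn); (14,10,arg); (17,15,fn); (17,16,arg); (18,3,arg); (18,3,fn)
dpo result:
nodes: 1:T, 3:T, 6:A, 7:T, 8:O, 9:A, 10:O, 14:A, 15:T, 16:D, 17:A, 18:A
edges: (6,1,fn); (6,18,arg); (9,7,fn); (9,8,arg); (14,9,fn); (14,10,arg); (17,15,fn); (17,16,arg); (18,3,arg); (18,3,fn)


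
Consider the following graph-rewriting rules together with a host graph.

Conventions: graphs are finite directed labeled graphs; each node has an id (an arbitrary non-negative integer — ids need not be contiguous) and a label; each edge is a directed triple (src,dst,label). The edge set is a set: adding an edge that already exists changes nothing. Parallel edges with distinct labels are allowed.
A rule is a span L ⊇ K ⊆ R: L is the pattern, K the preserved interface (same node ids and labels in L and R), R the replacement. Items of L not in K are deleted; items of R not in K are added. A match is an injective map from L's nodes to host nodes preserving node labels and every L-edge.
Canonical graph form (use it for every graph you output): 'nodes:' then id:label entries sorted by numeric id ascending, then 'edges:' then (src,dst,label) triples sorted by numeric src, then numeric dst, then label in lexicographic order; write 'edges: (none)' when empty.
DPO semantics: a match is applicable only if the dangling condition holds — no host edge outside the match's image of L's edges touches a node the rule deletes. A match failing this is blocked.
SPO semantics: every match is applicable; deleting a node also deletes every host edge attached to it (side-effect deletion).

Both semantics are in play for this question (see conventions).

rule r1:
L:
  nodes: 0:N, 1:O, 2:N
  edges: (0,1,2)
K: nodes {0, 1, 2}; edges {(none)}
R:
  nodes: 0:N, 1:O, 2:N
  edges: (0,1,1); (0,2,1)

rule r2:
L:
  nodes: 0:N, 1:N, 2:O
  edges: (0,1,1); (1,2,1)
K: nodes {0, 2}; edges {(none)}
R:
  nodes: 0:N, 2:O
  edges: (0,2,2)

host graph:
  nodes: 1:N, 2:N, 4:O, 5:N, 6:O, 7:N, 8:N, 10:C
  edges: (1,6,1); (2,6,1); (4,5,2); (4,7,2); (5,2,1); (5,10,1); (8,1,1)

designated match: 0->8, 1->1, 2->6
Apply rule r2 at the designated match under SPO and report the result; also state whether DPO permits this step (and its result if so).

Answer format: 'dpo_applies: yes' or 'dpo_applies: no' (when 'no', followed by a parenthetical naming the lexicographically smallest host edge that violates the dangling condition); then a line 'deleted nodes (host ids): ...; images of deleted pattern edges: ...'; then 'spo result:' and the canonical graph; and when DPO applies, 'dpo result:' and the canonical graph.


dpo_applies: yes
deleted nodes (host ids): 1; images of deleted pattern edges: (1,6,1); (8,1,1)
spo result:
nodes: 2:N, 4:O, 5:N, 6:O, 7:N, 8:N, 10:C
edges: (2,6,1); (4,5,2); (4,7,2); (5,2,1); (5,10,1); (8,6,2)
dpo result:
nodes: 2:N, 4:O, 5:N, 6:O, 7:N, 8:N, 10:C
edges: (2,6,1); (4,5,2); (4,7,2); (5,2,1); (5,10,1); (8,6,2)


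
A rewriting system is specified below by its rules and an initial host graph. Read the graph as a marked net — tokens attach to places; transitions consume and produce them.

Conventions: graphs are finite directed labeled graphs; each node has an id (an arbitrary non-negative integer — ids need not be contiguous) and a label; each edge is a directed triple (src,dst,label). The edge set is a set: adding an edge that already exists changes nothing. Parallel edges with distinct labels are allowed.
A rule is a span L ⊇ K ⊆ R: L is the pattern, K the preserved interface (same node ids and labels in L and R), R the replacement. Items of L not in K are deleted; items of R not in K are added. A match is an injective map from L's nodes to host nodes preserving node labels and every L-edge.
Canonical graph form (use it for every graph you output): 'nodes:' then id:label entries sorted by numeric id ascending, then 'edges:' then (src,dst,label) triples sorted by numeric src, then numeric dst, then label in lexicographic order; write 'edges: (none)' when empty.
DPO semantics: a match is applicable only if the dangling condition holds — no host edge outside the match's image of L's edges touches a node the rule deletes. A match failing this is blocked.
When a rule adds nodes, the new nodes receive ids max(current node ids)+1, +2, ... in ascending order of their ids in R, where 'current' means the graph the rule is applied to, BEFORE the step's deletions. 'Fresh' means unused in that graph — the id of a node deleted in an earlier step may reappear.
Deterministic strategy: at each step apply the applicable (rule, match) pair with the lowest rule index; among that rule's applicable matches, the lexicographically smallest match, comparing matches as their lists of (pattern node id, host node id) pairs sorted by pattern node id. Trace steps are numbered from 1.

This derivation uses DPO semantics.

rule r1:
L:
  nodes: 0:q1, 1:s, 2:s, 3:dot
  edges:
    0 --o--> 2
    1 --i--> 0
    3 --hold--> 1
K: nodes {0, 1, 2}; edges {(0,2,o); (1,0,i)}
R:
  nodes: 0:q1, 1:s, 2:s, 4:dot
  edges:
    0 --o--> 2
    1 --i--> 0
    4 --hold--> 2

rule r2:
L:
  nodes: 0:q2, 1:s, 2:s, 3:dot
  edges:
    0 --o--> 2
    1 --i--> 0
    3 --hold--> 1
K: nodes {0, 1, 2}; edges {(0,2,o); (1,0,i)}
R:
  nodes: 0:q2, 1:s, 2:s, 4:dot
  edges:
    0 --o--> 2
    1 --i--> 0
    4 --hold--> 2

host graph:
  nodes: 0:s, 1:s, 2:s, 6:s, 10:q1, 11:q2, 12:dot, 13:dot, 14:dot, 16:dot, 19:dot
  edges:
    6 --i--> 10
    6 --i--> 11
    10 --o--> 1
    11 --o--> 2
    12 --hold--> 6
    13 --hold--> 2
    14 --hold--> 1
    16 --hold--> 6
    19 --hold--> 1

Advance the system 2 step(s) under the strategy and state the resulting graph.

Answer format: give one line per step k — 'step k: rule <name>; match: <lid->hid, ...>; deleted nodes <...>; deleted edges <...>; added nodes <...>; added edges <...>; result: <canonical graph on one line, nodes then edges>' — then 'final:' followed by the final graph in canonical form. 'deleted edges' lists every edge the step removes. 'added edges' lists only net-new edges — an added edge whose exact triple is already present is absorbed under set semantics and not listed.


step 1: rule r1; match: 0->10, 1->6, 2->1, 3->12; deleted nodes 12; deleted edges (12,6,hold); added nodes 20; added edges (20,1,hold); result: nodes: 0:s, 1:s, 2:s, 6:s, 10:q1, 11:q2, 13:dot, 14:dot, 16:dot, 19:dot, 20:dot edges: (6,10,i); (6,11,i); (10,1,o); (11,2,o); (13,2,hold); (14,1,hold); (16,6,hold); (19,1,hold); (20,1,hold)
step 2: rule r1; match: 0->10, 1->6, 2->1, 3->16; deleted nodes 16; deleted edges (16,6,hold); added nodes 21; added edges (21,1,hold); result: nodes: 0:s, 1:s, 2:s, 6:s, 10:q1, 11:q2, 13:dot, 14:dot, 19:dot, 20:dot, 21:dot edges: (6,10,i); (6,11,i); (10,1,o); (11,2,o); (13,2,hold); (14,1,hold); (19,1,hold); (20,1,hold); (21,1,hold)
final:
nodes: 0:s, 1:s, 2:s, 6:s, 10:q1, 11:q2, 13:dot, 14:dot, 19:dot, 20:dot, 21:dot
edges: (6,10,i); (6,11,i); (10,1,o); (11,2,o); (13,2,hold); (14,1,hold); (19,1,hold); (20,1,hold); (21,1,hold)


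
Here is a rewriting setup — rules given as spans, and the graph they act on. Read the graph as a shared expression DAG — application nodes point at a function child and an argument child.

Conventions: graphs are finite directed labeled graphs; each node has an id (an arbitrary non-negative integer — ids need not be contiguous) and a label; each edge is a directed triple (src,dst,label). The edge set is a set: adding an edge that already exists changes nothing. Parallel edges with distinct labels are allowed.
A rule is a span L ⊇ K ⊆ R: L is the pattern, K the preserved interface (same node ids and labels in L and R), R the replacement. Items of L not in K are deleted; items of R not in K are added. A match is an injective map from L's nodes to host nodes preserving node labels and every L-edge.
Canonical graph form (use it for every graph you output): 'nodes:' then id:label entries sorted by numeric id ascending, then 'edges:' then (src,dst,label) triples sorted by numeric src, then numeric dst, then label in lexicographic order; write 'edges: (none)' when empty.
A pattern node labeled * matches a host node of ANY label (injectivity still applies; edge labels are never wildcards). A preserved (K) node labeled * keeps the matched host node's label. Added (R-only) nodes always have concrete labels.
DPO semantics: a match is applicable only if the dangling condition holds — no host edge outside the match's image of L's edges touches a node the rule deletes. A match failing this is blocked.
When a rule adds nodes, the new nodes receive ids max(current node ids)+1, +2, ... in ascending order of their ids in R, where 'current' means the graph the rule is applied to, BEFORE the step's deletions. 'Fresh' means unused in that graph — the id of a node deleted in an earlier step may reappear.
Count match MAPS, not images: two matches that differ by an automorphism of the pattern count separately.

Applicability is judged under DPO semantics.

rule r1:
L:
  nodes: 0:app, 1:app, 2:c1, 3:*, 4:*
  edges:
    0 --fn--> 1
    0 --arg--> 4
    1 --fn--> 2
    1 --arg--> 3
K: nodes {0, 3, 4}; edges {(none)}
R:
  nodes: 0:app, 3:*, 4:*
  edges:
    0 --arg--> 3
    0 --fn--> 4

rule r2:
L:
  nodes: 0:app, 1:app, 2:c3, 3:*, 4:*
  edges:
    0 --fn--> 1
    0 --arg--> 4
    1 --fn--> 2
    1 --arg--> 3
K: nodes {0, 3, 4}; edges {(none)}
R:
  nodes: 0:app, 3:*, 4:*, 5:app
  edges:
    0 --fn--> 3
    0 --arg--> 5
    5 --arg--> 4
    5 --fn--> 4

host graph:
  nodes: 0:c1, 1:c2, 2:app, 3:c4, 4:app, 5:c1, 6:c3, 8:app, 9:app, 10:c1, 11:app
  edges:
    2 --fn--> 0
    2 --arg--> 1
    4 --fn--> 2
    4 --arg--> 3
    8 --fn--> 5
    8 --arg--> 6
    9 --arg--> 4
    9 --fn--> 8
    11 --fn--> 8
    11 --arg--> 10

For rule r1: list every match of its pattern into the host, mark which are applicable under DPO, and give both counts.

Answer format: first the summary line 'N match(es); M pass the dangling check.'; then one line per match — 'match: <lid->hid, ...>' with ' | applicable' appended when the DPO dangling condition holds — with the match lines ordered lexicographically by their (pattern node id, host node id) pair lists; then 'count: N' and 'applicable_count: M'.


3 match(es); 1 pass the dangling check.
match: 0->4, 1->2, 2->0, 3->1, 4->3 | applicable
match: 0->9, 1->8, 2->5, 3->6, 4->4
match: 0->11, 1->8, 2->5, 3->6, 4->10
count: 3
applicable_count: 1


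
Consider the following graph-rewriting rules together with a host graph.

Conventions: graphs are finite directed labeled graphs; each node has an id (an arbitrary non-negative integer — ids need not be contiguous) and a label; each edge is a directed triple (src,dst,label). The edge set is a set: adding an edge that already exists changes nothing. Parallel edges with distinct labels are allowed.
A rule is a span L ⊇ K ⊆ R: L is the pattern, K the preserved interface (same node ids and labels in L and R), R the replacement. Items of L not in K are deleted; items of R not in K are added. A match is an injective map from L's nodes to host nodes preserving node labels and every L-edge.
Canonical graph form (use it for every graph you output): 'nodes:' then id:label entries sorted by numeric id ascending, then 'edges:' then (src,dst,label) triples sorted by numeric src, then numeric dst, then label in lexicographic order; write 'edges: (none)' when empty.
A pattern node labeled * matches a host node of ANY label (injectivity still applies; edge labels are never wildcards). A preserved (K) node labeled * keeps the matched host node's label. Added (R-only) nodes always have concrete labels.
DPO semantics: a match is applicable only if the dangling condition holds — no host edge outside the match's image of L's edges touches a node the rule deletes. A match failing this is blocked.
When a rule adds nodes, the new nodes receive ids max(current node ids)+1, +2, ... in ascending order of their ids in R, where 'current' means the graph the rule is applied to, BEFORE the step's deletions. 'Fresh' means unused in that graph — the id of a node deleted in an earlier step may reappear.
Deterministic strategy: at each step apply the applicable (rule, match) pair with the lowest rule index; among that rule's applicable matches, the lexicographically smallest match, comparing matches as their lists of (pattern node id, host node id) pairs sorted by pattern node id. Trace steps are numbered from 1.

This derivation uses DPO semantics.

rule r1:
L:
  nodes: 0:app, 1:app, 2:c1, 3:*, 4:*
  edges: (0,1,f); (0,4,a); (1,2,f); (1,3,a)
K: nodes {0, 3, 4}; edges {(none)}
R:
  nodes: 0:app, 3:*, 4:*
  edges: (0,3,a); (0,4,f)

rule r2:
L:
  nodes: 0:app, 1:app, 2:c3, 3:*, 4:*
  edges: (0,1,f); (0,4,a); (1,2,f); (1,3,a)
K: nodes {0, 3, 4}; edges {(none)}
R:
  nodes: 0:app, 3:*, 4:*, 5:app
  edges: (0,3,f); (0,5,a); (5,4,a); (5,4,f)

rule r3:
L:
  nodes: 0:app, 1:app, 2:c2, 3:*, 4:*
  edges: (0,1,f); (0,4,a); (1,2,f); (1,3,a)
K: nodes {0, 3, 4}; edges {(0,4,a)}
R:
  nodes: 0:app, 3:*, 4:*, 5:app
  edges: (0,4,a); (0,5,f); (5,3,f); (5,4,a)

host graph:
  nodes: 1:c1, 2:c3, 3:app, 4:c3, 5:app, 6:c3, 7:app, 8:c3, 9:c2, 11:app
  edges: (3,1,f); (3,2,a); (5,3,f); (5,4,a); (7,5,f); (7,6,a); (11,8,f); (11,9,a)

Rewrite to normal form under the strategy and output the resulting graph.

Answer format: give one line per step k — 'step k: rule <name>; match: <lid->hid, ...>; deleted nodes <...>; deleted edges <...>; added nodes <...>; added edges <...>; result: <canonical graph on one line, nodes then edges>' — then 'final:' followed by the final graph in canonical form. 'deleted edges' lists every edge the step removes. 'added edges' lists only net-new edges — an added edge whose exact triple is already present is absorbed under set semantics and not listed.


step 1: rule r1; match: 0->5, 1->3, 2->1, 3->2, 4->4; deleted nodes 1, 3; deleted edges (3,1,f); (3,2,a); (5,3,f); (5,4,a); added nodes (none); added edges (5,2,a); (5,4,f); result: nodes: 2:c3, 4:c3, 5:app, 6:c3, 7:app, 8:c3, 9:c2, 11:app edges: (5,2,a); (5,4,f); (7,5,f); (7,6,a); (11,8,f); (11,9,a)
step 2: rule r2; match: 0->7, 1->5, 2->4, 3->2, 4->6; deleted nodes 4, 5; deleted edges (5,2,a); (5,4,f); (7,5,f); (7,6,a); added nodes 12; added edges (7,2,f); (7,12,a); (12,6,a); (12,6,f); result: nodes: 2:c3, 6:c3, 7:app, 8:c3, 9:c2, 11:app, 12:app edges: (7,2,f); (7,12,a); (11,8,f); (11,9,a); (12,6,a); (12,6,f)
final:
nodes: 2:c3, 6:c3, 7:app, 8:c3, 9:c2, 11:app, 12:app
edges: (7,2,f); (7,12,a); (11,8,f); (11,9,a); (12,6,a); (12,6,f)


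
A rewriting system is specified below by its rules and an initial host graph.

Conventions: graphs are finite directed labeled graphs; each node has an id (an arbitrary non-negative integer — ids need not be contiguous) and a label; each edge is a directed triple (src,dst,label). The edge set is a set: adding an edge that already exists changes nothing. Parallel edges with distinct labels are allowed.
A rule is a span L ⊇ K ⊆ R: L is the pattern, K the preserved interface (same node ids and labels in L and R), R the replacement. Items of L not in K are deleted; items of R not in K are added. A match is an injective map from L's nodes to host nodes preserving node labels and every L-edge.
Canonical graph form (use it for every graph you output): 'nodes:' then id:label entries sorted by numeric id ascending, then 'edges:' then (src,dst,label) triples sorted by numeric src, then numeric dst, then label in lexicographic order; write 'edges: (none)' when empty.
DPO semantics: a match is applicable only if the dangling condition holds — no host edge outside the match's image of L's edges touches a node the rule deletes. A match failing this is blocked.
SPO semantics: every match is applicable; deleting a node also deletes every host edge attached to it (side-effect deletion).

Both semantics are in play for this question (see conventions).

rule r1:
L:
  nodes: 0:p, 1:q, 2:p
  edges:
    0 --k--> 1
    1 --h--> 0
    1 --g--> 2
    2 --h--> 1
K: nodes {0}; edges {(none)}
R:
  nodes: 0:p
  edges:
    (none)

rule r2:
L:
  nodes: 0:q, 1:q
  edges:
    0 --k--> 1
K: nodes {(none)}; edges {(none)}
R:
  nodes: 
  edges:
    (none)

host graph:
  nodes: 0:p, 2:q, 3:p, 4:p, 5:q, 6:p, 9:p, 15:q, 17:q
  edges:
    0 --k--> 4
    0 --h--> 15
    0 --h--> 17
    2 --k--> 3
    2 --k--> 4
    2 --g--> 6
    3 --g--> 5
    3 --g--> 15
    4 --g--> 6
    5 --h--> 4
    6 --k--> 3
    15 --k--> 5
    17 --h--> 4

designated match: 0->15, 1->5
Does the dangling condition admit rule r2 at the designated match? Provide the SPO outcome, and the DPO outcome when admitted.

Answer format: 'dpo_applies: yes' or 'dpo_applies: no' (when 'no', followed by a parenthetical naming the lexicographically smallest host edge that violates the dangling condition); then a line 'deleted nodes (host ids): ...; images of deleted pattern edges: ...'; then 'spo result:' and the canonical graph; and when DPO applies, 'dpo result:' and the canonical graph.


dpo_applies: no
(the rule deletes node 15, which keeps host edge (0,15,h) outside the match image — the dangling condition fails, DPO blocks; SPO proceeds and side-deletes such edges)
deleted nodes (host ids): 5, 15; images of deleted pattern edges: (15,5,k)
spo result:
nodes: 0:p, 2:q, 3:p, 4:p, 6:p, 9:p, 17:q
edges: (0,4,k); (0,17,h); (2,3,k); (2,4,k); (2,6,g); (4,6,g); (6,3,k); (17,4,h)


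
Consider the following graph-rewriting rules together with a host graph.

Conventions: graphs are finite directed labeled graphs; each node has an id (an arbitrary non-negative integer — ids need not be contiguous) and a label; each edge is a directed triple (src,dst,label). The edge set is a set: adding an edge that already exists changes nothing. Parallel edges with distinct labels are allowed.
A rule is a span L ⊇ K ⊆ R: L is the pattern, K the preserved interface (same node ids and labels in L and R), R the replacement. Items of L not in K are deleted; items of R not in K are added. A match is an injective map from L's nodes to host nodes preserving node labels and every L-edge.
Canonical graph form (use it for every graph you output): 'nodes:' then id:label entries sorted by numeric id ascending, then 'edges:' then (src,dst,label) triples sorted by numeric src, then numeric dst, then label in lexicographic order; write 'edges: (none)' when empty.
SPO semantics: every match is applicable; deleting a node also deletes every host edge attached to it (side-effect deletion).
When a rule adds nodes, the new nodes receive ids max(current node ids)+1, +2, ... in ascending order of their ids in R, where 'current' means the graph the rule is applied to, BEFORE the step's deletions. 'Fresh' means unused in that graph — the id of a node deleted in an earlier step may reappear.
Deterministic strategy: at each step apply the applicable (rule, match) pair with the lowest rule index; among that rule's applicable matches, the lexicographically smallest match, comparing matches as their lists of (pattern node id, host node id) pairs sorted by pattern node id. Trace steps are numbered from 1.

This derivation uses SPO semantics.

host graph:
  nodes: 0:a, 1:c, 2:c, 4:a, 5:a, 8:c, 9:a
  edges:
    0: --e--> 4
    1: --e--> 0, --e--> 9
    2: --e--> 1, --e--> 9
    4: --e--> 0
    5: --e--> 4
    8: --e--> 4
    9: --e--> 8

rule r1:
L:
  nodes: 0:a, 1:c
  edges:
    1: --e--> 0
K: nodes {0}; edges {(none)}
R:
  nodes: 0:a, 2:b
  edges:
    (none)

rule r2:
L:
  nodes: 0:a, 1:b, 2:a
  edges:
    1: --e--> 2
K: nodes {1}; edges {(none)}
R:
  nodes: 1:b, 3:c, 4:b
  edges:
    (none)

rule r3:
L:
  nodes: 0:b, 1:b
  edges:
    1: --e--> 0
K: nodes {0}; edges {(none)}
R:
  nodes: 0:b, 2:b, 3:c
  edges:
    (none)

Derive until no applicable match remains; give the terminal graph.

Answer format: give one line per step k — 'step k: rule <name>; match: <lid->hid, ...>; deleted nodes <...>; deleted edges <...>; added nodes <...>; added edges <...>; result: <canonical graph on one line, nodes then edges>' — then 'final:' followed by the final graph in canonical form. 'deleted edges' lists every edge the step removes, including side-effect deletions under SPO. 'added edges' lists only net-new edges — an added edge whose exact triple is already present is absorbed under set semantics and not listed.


step 1: rule r1; match: 0->0, 1->1; deleted nodes 1; deleted edges (1,0,e); (1,9,e); (2,1,e); added nodes 10; added edges (none); result: nodes: 0:a, 2:c, 4:a, 5:a, 8:c, 9:a, 10:b edges: (0,4,e); (2,9,e); (4,0,e); (5,4,e); (8,4,e); (9,8,e)
step 2: rule r1; match: 0->4, 1->8; deleted nodes 8; deleted edges (8,4,e); (9,8,e); added nodes 11; added edges (none); result: nodes: 0:a, 2:c, 4:a, 5:a, 9:a, 10:b, 11:b edges: (0,4,e); (2,9,e); (4,0,e); (5,4,e)
step 3: rule r1; match: 0->9, 1->2; deleted nodes 2; deleted edges (2,9,e); added nodes 12; added edges (none); result: nodes: 0:a, 4:a, 5:a, 9:a, 10:b, 11:b, 12:b edges: (0,4,e); (4,0,e); (5,4,e)
final:
nodes: 0:a, 4:a, 5:a, 9:a, 10:b, 11:b, 12:b
edges: (0,4,e); (4,0,e); (5,4,e)


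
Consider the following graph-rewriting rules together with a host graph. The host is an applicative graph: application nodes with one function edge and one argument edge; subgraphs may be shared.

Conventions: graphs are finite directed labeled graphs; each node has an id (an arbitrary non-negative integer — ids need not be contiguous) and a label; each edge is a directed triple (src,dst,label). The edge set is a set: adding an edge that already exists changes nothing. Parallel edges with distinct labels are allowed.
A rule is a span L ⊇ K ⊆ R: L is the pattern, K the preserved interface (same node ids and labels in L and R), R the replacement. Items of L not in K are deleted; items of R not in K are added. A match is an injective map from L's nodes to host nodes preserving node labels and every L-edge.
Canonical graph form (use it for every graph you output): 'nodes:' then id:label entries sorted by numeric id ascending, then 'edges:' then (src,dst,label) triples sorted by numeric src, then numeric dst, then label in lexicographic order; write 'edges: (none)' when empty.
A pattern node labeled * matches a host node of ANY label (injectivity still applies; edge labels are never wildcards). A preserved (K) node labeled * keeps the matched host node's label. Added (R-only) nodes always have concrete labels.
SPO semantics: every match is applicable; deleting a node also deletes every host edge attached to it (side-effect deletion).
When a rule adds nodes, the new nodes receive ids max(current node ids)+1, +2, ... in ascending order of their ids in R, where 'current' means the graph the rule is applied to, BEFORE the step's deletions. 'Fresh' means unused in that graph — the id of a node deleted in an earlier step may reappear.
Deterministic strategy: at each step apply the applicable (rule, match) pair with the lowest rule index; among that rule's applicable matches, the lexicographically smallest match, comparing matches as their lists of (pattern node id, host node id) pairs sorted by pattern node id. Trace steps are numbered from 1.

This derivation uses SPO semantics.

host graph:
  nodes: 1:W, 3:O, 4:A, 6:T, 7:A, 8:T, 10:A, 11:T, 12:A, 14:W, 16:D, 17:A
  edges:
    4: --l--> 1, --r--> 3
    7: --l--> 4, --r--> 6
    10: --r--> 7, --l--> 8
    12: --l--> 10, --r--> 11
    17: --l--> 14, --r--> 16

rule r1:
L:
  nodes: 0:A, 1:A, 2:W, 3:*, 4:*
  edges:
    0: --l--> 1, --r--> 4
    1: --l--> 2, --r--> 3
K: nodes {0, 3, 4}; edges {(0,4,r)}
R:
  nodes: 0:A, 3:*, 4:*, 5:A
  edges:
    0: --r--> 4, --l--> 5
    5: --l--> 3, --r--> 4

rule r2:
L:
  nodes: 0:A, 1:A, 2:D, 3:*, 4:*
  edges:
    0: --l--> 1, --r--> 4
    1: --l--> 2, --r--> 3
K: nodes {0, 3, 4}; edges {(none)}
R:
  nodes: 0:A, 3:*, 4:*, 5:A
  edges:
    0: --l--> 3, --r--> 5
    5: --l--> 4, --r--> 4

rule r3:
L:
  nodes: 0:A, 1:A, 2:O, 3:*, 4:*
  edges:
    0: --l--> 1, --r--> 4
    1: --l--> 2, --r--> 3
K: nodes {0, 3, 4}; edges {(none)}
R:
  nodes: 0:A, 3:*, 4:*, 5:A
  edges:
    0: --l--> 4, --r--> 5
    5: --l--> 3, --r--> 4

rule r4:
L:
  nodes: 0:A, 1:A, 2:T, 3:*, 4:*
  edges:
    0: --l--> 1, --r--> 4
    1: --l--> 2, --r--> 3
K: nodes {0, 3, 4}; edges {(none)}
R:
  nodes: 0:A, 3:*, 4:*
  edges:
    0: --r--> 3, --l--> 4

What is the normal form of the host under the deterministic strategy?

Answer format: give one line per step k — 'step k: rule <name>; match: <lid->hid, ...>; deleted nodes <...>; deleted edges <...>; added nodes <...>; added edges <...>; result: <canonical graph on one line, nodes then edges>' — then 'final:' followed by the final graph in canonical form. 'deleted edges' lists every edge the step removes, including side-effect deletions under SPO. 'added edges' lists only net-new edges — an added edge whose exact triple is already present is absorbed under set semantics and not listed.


step 1: rule r1; match: 0->7, 1->4, 2->1, 3->3, 4->6; deleted nodes 1, 4; deleted edges (4,1,l); (4,3,r); (7,4,l); added nodes 18; added edges (7,18,l); (18,3,l); (18,6,r); result: nodes: 3:O, 6:T, 7:A, 8:T, 10:A, 11:T, 12:A, 14:W, 16:D, 17:A, 18:A edges: (7,6,r); (7,18,l); (10,7,r); (10,8,l); (12,10,l); (12,11,r); (17,14,l); (17,16,r); (18,3,l); (18,6,r)
step 2: rule r4; match: 0->12, 1->10, 2->8, 3->7, 4->11; deleted nodes 8, 10; deleted edges (10,7,r); (10,8,l); (12,10,l); (12,11,r); added nodes (none); added edges (12,7,r); (12,11,l); result: nodes: 3:O, 6:T, 7:A, 11:T, 12:A, 14:W, 16:D, 17:A, 18:A edges: (7,6,r); (7,18,l); (12,7,r); (12,11,l); (17,14,l); (17,16,r); (18,3,l); (18,6,r)
final:
nodes: 3:O, 6:T, 7:A, 11:T, 12:A, 14:W, 16:D, 17:A, 18:A
edges: (7,6,r); (7,18,l); (12,7,r); (12,11,l); (17,14,l); (17,16,r); (18,3,l); (18,6,r)


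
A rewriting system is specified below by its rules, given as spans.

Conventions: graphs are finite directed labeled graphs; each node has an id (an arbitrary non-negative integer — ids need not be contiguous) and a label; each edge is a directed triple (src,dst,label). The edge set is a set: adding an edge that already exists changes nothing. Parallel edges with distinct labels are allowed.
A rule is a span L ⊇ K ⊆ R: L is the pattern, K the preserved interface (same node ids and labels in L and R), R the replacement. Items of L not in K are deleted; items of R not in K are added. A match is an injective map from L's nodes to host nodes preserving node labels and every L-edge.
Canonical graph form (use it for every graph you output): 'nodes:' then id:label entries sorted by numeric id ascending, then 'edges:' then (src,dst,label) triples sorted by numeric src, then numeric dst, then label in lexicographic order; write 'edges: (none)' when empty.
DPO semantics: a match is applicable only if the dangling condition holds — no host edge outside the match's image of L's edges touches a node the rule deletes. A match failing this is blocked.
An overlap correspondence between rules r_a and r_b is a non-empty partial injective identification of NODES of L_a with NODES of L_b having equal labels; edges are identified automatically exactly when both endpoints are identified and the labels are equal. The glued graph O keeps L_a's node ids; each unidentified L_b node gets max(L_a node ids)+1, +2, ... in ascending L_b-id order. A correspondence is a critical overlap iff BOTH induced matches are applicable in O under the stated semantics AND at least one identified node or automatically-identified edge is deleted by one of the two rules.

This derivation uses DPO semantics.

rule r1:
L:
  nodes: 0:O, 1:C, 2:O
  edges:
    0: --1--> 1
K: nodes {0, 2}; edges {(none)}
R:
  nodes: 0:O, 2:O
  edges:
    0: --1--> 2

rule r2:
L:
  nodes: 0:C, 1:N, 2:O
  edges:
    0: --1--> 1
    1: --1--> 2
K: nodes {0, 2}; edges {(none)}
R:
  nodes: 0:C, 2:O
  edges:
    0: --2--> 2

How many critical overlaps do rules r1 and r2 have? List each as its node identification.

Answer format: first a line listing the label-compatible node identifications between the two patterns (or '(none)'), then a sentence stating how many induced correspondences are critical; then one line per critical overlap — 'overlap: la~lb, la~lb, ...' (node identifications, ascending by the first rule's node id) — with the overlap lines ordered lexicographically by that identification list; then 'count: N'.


label-compatible node identifications between L(r1) and L(r2): 0~2, 1~0, 2~2
0 of the induced correspondences are critical overlaps of r1 and r2.
count: 0


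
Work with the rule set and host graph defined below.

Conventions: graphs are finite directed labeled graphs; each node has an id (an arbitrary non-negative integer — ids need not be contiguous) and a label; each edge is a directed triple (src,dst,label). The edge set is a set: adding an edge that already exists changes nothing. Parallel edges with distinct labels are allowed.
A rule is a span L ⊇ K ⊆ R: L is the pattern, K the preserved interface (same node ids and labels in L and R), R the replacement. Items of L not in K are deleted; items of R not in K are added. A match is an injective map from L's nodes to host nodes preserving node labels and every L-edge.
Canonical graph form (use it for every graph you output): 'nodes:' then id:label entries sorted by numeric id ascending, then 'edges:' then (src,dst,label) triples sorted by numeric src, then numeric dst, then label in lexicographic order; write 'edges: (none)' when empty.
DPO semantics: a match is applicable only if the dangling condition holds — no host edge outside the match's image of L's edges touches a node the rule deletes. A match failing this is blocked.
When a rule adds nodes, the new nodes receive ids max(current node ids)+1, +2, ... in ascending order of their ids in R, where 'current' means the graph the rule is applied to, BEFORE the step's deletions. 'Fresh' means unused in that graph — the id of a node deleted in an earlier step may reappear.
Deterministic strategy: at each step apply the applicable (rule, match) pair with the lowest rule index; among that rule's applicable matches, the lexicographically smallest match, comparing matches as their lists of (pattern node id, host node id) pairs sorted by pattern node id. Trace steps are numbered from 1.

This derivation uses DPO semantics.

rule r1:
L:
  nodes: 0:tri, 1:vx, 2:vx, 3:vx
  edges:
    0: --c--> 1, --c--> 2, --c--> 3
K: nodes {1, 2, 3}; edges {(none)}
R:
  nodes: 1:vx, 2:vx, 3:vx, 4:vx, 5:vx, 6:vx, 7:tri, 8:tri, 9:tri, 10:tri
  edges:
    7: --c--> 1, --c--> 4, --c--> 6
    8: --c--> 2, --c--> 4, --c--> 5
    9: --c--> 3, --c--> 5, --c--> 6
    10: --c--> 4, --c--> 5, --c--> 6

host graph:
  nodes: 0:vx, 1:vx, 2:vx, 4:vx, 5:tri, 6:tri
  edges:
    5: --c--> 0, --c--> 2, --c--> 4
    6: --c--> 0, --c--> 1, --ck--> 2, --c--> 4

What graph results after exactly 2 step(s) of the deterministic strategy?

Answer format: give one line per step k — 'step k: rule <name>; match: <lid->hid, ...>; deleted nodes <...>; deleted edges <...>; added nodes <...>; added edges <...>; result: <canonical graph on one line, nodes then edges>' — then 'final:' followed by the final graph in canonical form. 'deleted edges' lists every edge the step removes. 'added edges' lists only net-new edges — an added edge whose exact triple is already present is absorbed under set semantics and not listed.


step 1: rule r1; match: 0->5, 1->0, 2->2, 3->4; deleted nodes 5; deleted edges (5,0,c); (5,2,c); (5,4,c); added nodes 7, 8, 9, 10, 11, 12, 13; added edges (10,0,c); (10,7,c); (10,9,c); (11,2,c); (11,7,c); (11,8,c); (12,4,c); (12,8,c); (12,9,c); (13,7,c); (13,8,c); (13,9,c); result: nodes: 0:vx, 1:vx, 2:vx, 4:vx, 6:tri, 7:vx, 8:vx, 9:vx, 10:tri, 11:tri, 12:tri, 13:tri edges: (6,0,c); (6,1,c); (6,2,ck); (6,4,c); (10,0,c); (10,7,c); (10,9,c); (11,2,c); (11,7,c); (11,8,c); (12,4,c); (12,8,c); (12,9,c); (13,7,c); (13,8,c); (13,9,c)
step 2: rule r1; match: 0->10, 1->0, 2->7, 3->9; deleted nodes 10; deleted edges (10,0,c); (10,7,c); (10,9,c); added nodes 14, 15, 16, 17, 18, 19, 20; added edges (17,0,c); (17,14,c); (17,16,c); (18,7,c); (18,14,c); (18,15,c); (19,9,c); (19,15,c); (19,16,c); (20,14,c); (20,15,c); (20,16,c); result: nodes: 0:vx, 1:vx, 2:vx, 4:vx, 6:tri, 7:vx, 8:vx, 9:vx, 11:tri, 12:tri, 13:tri, 14:vx, 15:vx, 16:vx, 17:tri, 18:tri, 19:tri, 20:tri edges: (6,0,c); (6,1,c); (6,2,ck); (6,4,c); (11,2,c); (11,7,c); (11,8,c); (12,4,c); (12,8,c); (12,9,c); (13,7,c); (13,8,c); (13,9,c); (17,0,c); (17,14,c); (17,16,c); (18,7,c); (18,14,c); (18,15,c); (19,9,c); (19,15,c); (19,16,c); (20,14,c); (20,15,c); (20,16,c)
final:
nodes: 0:vx, 1:vx, 2:vx, 4:vx, 6:tri, 7:vx, 8:vx, 9:vx, 11:tri, 12:tri, 13:tri, 14:vx, 15:vx, 16:vx, 17:tri, 18:tri, 19:tri, 20:tri
edges: (6,0,c); (6,1,c); (6,2,ck); (6,4,c); (11,2,c); (11,7,c); (11,8,c); (12,4,c); (12,8,c); (12,9,c); (13,7,c); (13,8,c); (13,9,c); (17,0,c); (17,14,c); (17,16,c); (18,7,c); (18,14,c); (18,15,c); (19,9,c); (19,15,c); (19,16,c); (20,14,c); (20,15,c); (20,16,c)
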